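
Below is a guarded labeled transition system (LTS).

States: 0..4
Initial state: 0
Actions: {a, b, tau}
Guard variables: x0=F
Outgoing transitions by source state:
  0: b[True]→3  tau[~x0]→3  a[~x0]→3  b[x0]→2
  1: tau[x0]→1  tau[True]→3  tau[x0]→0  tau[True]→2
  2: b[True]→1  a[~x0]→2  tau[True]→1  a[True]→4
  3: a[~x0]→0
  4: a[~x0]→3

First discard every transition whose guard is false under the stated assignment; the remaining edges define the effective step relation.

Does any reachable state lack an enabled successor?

Answer: DEADLOCK-FREE

Working:
Reach set: {0,3}
  0: a→3  b→3  tau→3  [3 out]
  3: a→0  [1 out]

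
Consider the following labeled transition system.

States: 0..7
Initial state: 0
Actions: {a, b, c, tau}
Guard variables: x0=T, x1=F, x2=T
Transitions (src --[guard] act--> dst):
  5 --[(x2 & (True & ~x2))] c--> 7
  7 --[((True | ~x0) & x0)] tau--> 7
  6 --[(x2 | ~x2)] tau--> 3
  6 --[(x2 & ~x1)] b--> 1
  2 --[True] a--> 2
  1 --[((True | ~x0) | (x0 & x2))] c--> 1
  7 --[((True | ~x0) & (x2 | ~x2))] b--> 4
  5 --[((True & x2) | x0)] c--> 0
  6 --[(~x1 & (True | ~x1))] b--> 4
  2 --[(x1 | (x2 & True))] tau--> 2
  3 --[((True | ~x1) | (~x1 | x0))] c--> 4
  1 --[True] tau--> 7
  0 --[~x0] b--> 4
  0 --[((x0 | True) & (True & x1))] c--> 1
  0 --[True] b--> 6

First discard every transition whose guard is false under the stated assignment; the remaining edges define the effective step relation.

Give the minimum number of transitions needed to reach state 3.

Breadth-first toward 3:
  Layer 0: {0}
  Layer 1: {6}
  Layer 2: {1,3,4}
depth(3)=2, e.g. b·tau

Answer: 2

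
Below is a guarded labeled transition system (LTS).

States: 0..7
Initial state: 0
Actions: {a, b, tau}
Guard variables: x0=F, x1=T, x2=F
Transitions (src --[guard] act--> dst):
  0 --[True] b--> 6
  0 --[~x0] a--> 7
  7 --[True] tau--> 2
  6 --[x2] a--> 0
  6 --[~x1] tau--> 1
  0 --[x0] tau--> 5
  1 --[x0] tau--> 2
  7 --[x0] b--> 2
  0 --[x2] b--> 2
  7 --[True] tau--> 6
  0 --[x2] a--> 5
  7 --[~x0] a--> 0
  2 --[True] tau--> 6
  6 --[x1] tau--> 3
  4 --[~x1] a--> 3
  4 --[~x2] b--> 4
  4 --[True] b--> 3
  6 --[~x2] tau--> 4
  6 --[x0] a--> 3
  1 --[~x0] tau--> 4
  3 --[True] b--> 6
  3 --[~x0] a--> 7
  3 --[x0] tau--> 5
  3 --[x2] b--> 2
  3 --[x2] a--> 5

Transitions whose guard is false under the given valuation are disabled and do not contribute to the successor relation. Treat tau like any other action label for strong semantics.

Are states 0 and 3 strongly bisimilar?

Answer: BISIMILAR

Trace:
Bisimulation quotient by refinement:
  P[0] = {{0,1,2,3,4,5,6,7}}
  P[1] = {{0,3},{1,2,6},{4},{5},{7}}
  P[2] = {{0,3},{1},{2},{4},{5},{6},{7}}
stable after 3 split(s): 7 block(s)
class of 0: {0,3}; class of 3: {0,3}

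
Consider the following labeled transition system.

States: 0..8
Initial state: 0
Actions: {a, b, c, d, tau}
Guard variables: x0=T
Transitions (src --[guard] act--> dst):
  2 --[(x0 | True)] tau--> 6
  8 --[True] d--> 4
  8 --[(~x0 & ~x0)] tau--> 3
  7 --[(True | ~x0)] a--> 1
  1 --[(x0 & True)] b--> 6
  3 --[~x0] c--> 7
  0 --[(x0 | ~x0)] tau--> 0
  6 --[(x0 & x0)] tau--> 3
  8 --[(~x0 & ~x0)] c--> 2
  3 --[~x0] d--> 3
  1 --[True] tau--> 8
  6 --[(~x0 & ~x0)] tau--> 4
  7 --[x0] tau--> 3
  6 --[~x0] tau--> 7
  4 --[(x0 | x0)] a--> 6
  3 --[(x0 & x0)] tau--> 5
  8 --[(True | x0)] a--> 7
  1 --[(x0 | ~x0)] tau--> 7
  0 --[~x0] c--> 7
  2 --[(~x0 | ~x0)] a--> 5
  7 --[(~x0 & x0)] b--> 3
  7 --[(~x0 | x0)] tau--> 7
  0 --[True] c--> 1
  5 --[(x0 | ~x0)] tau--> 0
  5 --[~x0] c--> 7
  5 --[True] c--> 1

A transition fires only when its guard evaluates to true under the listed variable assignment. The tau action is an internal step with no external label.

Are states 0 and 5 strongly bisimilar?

Answer: BISIMILAR

Trace:
Refine partition for ~:
  round 0: {{0,1,2,3,4,5,6,7,8}}
  round 1: {{0,5},{1},{2,3,6},{4},{7},{8}}
  round 2: {{0,5},{1},{2,6},{3},{4},{7},{8}}
  round 3: {{0,5},{1},{2},{3},{4},{6},{7},{8}}
stable after 4 split(s): 8 block(s)
class of 0: {0,5}; class of 5: {0,5}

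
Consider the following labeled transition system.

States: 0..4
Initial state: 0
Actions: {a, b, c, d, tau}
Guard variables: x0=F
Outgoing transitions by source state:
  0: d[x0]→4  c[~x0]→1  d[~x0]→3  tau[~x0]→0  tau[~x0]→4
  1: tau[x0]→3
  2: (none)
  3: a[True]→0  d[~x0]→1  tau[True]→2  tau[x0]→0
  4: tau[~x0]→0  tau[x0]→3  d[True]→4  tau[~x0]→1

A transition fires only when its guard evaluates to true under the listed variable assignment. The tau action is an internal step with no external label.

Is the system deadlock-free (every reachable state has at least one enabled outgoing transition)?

Answer: DEADLOCK at state 1

Trace:
Reach set: {0,1,2,3,4}
  0: c→1  d→3  tau→0  tau→4  [deg 4]
  1: ∅  [STUCK]
  2: ∅  [STUCK]
  3: a→0  d→1  tau→2  [deg 3]
  4: d→4  tau→0  tau→1  [deg 3]
Path to 1: c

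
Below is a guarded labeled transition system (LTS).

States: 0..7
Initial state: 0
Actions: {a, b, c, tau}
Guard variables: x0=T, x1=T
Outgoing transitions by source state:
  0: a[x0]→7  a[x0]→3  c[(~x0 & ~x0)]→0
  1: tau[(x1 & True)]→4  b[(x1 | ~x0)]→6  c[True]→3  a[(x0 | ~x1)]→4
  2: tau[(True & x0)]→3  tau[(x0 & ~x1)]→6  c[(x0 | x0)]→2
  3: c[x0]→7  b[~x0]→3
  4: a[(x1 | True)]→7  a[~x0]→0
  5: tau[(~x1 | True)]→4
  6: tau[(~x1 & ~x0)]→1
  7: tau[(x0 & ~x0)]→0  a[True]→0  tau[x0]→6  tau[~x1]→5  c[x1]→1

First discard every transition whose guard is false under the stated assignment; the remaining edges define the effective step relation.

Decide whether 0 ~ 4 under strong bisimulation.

Compute ~ classes (split until stable):
  P[0] = {{0,1,2,3,4,5,6,7}}
  P[1] = {{0,4},{1},{2},{3},{5},{6},{7}}
  P[2] = {{0},{1},{2},{3},{4},{5},{6},{7}}
Fixed point at round 3; 8 class(es).
0∈{0}, 4∈{4}

Answer: NOT BISIMILAR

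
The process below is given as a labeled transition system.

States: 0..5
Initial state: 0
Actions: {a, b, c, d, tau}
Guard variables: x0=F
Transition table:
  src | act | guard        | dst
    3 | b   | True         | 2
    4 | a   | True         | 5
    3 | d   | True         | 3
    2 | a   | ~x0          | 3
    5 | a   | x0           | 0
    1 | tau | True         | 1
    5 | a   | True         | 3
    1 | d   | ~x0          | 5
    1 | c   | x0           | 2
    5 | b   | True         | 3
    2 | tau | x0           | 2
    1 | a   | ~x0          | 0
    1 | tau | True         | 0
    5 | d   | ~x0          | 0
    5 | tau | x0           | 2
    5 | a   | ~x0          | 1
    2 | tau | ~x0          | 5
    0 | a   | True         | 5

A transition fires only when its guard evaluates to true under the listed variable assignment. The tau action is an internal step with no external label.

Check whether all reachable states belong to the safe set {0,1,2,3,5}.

Allowed set {0,1,2,3,5}
Reach set: {0,1,2,3,5}
  0: ok
  1: ok
  2: ok
  3: ok
  5: ok

Answer: INVARIANT HOLDS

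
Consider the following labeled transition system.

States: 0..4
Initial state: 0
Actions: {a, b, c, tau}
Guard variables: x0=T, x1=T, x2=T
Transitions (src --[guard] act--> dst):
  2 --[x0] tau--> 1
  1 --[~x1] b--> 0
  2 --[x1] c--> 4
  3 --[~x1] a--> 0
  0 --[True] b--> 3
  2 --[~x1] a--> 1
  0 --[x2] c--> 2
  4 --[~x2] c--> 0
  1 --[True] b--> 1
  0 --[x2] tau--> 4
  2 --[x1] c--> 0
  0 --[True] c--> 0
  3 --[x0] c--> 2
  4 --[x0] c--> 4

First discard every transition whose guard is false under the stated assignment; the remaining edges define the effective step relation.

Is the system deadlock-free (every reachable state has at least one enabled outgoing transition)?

Answer: DEADLOCK-FREE

Working:
Reachable = {0,1,2,3,4}
  0: b→3  c→0  c→2  tau→4  [deg 4]
  1: b→1  [deg 1]
  2: c→0  c→4  tau→1  [deg 3]
  3: c→2  [deg 1]
  4: c→4  [deg 1]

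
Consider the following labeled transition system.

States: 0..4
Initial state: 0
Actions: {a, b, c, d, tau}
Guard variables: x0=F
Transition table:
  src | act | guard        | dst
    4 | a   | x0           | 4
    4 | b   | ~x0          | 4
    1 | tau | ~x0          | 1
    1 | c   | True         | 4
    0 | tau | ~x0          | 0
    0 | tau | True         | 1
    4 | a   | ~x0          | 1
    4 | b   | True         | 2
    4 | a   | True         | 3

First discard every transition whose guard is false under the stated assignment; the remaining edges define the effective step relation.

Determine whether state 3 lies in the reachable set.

Answer: REACHABLE

Trace:
8 transition(s) survive guard evaluation.
Layer 0: {0}
Layer 1: {1}  now seen {0,1}
Layer 2: {4}  now seen {0,1,4}
Layer 3: {2,3}  now seen {0,1,2,3,4}
Reach set: {0,1,2,3,4}
witness 3: tau·c·a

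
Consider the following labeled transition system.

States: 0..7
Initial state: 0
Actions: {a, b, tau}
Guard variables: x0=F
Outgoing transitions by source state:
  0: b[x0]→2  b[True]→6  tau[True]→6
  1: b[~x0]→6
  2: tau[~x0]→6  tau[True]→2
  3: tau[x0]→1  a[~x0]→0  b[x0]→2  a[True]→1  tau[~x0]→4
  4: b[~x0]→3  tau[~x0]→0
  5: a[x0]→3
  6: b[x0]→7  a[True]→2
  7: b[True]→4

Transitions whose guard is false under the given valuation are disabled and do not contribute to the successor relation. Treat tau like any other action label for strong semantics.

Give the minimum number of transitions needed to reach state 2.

Answer: 2

Analysis:
BFS to 2:
  depth 0: {0}
  depth 1: {6}
  depth 2: {2}
2 enters at depth 2; path b·a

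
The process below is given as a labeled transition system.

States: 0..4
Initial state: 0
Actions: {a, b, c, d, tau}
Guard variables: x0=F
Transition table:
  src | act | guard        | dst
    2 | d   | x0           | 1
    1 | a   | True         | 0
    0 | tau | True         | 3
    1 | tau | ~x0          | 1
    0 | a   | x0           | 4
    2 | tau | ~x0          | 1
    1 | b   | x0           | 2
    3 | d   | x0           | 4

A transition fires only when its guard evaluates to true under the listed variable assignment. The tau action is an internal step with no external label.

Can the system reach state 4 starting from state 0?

Answer: UNREACHABLE

Analysis:
4 transition(s) survive guard evaluation.
Layer 0: {0}
Layer 1: {3}  now seen {0,3}
Reachable = {0,3}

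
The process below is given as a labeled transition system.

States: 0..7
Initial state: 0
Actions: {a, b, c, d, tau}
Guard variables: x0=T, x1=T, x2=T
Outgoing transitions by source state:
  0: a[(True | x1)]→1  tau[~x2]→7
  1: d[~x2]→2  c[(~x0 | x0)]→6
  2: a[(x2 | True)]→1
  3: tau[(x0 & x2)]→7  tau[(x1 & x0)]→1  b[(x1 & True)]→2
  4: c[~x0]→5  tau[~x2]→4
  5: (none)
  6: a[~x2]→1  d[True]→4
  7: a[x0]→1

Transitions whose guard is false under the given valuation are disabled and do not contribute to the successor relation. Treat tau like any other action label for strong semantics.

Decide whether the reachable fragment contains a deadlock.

Answer: DEADLOCK at state 4

Analysis:
Reachable = {0,1,4,6}
  0: a→1  [deg 1]
  1: c→6  [deg 1]
  4: ∅  [no exit]
  6: d→4  [deg 1]
trace reaching 4: a·c·d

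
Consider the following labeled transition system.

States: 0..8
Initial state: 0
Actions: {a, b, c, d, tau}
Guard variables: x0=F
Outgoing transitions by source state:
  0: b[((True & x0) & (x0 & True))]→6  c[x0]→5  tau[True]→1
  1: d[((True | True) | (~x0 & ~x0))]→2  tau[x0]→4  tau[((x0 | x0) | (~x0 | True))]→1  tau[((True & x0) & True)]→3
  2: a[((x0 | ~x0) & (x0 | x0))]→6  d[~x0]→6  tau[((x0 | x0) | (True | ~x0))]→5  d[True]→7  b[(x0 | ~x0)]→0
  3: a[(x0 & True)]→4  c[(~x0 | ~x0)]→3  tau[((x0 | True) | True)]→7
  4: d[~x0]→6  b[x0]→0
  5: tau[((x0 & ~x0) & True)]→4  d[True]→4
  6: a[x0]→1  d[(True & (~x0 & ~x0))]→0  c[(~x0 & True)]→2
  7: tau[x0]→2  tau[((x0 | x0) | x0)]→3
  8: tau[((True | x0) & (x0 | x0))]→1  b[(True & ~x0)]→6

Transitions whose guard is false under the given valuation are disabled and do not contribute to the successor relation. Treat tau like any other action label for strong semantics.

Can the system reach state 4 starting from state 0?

14 transition(s) survive guard evaluation.
depth 0: {0}
depth 1: {1}  cumulative {0,1}
depth 2: {2}  cumulative {0,1,2}
depth 3: {5,6,7}  cumulative {0,1,2,5,6,7}
depth 4: {4}  cumulative {0,1,2,4,5,6,7}
R = {0,1,2,4,5,6,7}
Path to 4: tau·d·tau·d

Answer: REACHABLE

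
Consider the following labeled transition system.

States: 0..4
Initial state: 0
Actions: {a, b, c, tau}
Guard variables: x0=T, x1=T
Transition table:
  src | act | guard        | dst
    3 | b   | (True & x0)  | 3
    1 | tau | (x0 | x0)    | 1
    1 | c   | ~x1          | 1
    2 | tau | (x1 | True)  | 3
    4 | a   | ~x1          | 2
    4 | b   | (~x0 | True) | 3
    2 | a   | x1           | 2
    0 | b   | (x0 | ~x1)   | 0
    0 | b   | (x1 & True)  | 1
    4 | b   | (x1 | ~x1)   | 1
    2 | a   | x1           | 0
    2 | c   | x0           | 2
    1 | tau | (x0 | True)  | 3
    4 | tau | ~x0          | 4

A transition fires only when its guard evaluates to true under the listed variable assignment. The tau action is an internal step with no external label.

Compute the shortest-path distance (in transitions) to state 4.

Breadth-first toward 4:
  L0 = {0}
  L1 = {1}
  L2 = {3}
4 never appears.

Answer: UNREACHABLE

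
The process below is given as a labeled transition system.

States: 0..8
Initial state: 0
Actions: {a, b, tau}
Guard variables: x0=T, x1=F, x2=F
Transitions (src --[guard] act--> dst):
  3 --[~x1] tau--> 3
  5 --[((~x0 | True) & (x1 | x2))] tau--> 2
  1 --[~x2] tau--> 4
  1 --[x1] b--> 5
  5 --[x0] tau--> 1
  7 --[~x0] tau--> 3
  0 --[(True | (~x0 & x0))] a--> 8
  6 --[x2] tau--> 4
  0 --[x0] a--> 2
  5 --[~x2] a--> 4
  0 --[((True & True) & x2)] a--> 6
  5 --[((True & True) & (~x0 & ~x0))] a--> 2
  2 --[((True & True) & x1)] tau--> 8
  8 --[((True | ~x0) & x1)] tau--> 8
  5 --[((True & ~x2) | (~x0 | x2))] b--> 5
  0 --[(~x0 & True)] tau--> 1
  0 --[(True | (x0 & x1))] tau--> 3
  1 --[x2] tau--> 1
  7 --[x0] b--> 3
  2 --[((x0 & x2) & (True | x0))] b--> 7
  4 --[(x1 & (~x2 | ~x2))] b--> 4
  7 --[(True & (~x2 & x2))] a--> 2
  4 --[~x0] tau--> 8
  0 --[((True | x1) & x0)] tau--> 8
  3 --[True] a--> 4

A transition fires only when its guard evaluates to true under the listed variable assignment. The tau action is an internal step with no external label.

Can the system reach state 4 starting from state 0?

Guard filter leaves 11 enabled edge(s).
depth 0: {0}
depth 1: {2,3,8}  total {0,2,3,8}
depth 2: {4}  total {0,2,3,4,8}
R = {0,2,3,4,8}
trace reaching 4: tau·a

Answer: REACHABLE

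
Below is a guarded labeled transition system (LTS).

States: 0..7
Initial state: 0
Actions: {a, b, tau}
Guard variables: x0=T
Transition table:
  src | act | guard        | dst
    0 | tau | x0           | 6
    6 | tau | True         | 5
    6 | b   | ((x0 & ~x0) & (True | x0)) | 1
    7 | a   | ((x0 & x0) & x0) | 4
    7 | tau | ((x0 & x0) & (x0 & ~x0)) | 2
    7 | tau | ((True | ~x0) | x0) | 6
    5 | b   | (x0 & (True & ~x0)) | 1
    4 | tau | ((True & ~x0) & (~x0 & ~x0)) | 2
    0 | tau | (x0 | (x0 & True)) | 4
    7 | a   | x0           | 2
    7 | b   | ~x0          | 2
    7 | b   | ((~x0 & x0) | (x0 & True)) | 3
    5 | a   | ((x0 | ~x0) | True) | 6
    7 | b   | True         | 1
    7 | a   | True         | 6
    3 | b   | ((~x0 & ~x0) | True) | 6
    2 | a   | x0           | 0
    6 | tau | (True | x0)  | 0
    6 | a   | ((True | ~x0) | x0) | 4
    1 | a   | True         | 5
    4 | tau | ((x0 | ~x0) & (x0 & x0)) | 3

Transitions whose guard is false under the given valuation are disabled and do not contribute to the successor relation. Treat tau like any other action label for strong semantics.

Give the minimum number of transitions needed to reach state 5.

Breadth-first toward 5:
  L0 = {0}
  L1 = {4,6}
  L2 = {3,5}
5 enters at depth 2; path tau·tau

Answer: 2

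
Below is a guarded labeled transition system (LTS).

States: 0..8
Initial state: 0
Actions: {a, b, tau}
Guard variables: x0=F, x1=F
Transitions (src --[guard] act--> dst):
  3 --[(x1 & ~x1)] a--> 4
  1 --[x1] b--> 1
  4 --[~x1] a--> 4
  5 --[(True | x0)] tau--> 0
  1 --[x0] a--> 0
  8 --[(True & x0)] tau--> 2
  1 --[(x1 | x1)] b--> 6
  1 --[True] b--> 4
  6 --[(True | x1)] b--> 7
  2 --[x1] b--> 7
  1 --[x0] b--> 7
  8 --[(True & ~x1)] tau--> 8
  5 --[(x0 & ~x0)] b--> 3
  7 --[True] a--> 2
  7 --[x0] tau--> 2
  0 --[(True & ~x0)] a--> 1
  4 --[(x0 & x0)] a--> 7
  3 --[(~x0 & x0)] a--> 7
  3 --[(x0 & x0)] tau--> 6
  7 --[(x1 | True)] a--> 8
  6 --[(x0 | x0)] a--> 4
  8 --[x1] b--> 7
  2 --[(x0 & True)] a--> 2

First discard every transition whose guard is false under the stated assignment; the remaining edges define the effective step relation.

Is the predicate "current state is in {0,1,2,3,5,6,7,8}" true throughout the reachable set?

Safe = {0,1,2,3,5,6,7,8}
Reach set: {0,1,4}
  0: safe
  1: safe
  4: VIOLATES
witness against invariant: a·b → 4

Answer: INVARIANT VIOLATED at state 4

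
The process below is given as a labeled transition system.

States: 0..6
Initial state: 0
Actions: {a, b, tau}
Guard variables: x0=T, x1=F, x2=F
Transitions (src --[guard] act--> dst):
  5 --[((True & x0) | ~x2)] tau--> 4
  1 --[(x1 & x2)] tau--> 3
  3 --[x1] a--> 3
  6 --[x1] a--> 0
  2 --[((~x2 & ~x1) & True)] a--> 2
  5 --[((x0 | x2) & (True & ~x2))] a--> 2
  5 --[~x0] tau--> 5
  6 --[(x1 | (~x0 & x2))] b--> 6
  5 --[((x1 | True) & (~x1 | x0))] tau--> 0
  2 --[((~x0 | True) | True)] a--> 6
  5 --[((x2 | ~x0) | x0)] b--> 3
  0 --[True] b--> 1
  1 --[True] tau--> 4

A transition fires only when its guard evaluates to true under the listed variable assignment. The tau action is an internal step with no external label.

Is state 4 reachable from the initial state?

Answer: REACHABLE

Analysis:
After dropping false guards: 8 live edges.
Layer 0: {0}
Layer 1: {1}  now seen {0,1}
Layer 2: {4}  now seen {0,1,4}
R = {0,1,4}
witness 4: b·tau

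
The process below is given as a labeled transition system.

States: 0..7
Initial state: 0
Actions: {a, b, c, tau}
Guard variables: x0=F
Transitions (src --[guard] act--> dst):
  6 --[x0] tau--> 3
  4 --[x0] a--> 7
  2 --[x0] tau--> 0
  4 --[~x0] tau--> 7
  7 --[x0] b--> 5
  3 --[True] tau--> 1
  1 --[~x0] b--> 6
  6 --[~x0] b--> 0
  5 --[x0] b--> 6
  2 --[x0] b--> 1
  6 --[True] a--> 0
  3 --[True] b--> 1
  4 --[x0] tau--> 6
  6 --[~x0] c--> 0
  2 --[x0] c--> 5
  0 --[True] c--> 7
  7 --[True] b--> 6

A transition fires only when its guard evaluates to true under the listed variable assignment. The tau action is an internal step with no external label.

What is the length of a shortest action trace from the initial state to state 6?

Answer: 2

Working:
Layered search for 6:
  depth 0: {0}
  depth 1: {7}
  depth 2: {6}
6 enters at depth 2; path c·b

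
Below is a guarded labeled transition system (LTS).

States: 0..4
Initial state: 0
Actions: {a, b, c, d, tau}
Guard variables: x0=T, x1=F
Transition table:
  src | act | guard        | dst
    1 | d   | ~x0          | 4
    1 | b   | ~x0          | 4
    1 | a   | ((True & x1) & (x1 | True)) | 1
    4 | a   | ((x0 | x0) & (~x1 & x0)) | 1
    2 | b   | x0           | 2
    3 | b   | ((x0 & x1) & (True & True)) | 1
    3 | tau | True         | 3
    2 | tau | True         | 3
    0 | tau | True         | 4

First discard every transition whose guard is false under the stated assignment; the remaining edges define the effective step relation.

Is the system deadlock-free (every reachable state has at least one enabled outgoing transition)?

R = {0,1,4}
  0: tau→4  [deg 1]
  1: ∅  [STUCK]
  4: a→1  [deg 1]
trace reaching 1: tau·a

Answer: DEADLOCK at state 1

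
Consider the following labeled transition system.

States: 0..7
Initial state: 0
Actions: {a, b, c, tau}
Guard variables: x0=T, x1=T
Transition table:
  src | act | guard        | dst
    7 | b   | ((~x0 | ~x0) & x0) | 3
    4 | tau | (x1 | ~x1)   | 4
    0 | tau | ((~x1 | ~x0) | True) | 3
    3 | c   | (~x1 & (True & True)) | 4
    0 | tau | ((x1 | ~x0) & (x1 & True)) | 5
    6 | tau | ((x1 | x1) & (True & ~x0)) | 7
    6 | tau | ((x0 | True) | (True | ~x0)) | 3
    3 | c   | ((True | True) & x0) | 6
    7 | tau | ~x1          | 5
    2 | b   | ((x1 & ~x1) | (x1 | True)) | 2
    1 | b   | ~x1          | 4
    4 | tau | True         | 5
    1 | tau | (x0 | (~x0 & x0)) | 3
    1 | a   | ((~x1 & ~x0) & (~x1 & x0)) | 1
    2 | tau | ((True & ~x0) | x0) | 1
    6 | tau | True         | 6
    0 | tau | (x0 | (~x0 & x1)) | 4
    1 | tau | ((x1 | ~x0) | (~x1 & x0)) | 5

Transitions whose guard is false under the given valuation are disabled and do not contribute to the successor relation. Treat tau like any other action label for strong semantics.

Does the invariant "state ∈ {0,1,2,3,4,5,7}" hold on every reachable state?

Allowed set {0,1,2,3,4,5,7}
Reachable = {0,3,4,5,6}
  0: safe
  3: safe
  4: safe
  5: safe
  6: outside
counterexample path to 6: tau·c

Answer: INVARIANT VIOLATED at state 6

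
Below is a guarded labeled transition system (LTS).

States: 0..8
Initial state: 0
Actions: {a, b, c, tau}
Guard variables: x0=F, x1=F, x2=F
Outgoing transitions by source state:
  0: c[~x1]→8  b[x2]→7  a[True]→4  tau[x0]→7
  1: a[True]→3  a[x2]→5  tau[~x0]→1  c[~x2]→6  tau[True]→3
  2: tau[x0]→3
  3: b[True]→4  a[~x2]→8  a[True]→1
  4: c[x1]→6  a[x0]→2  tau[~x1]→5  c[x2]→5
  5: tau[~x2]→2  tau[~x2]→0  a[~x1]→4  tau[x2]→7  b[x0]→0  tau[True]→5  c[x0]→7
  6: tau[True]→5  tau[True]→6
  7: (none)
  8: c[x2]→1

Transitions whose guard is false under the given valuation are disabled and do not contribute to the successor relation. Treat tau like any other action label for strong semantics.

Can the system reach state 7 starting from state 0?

Guard filter leaves 16 enabled edge(s).
L0 = {0}
L1 = {4,8}  total {0,4,8}
L2 = {5}  total {0,4,5,8}
L3 = {2}  total {0,2,4,5,8}
Reach set: {0,2,4,5,8}

Answer: UNREACHABLE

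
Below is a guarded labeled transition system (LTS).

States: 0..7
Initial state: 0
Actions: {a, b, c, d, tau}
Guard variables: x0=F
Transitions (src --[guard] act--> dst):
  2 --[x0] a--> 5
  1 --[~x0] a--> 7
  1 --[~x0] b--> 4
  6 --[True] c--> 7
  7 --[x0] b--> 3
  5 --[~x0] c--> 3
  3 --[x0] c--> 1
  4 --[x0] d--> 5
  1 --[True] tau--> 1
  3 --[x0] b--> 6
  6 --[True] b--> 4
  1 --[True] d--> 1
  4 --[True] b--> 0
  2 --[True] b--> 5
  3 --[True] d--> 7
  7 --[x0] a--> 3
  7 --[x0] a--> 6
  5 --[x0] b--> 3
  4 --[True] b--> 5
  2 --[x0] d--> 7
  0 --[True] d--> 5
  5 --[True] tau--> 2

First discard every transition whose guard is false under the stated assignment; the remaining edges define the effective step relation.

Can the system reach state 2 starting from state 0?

Answer: REACHABLE

Trace:
Guard filter leaves 13 enabled edge(s).
L0 = {0}
L1 = {5}  cumulative {0,5}
L2 = {2,3}  cumulative {0,2,3,5}
L3 = {7}  cumulative {0,2,3,5,7}
Reach set: {0,2,3,5,7}
Path to 2: d·tau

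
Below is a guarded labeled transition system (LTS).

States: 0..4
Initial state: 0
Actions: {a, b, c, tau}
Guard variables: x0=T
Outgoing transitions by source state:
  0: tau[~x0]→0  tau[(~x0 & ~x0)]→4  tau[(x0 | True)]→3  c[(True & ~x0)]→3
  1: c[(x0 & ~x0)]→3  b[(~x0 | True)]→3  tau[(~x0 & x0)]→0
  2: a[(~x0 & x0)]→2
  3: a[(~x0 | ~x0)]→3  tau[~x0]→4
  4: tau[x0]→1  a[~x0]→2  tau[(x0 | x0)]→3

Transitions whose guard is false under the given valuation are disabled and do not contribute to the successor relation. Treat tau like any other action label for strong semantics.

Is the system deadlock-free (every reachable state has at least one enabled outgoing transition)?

Answer: DEADLOCK at state 3

Working:
Reach set: {0,3}
  0: tau→3  [deg 1]
  3: ∅  [no exit]
witness 3: tau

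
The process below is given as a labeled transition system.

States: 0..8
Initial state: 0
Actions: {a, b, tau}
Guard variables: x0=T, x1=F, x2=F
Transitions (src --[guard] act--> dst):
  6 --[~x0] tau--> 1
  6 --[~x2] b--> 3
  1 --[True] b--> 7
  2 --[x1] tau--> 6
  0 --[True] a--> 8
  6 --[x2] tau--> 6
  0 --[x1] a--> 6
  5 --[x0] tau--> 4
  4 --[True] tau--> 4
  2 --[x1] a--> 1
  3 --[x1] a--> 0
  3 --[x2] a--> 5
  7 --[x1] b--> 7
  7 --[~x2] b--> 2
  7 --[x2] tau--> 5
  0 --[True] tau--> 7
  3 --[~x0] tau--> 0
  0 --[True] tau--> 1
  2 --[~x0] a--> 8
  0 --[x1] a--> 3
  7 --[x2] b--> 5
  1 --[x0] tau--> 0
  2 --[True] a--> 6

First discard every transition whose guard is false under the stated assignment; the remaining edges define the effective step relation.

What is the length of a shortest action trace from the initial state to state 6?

Breadth-first toward 6:
  depth 0: {0}
  depth 1: {1,7,8}
  depth 2: {2}
  depth 3: {6}
depth(6)=3, e.g. tau·b·a

Answer: 3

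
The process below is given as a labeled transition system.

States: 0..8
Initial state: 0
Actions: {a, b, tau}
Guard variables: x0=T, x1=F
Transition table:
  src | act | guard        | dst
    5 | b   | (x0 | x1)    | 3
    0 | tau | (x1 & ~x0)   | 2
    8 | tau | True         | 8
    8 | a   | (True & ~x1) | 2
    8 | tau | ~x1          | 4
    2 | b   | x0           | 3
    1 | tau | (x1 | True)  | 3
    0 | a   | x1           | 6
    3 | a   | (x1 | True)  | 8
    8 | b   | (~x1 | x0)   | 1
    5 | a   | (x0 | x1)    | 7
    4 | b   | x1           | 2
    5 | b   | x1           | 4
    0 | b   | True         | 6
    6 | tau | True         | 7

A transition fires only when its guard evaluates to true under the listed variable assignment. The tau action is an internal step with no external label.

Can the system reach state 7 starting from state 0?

Guard filter leaves 11 enabled edge(s).
depth 0: {0}
depth 1: {6}  total {0,6}
depth 2: {7}  total {0,6,7}
Reachable = {0,6,7}
Path to 7: b·tau

Answer: REACHABLE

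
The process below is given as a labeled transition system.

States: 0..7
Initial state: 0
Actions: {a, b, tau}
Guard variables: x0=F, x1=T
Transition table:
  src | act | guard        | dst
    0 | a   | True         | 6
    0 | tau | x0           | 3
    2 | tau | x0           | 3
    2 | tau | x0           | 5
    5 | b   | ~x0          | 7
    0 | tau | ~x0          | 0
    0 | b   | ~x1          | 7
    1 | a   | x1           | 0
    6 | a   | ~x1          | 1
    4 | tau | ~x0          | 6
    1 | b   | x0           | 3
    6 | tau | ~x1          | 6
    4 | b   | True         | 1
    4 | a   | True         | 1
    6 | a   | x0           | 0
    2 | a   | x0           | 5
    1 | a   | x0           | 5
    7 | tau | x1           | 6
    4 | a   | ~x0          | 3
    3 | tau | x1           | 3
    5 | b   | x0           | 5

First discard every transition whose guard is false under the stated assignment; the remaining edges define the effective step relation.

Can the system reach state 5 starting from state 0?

Answer: UNREACHABLE

Working:
Guard filter leaves 10 enabled edge(s).
depth 0: {0}
depth 1: {6}  cumulative {0,6}
R = {0,6}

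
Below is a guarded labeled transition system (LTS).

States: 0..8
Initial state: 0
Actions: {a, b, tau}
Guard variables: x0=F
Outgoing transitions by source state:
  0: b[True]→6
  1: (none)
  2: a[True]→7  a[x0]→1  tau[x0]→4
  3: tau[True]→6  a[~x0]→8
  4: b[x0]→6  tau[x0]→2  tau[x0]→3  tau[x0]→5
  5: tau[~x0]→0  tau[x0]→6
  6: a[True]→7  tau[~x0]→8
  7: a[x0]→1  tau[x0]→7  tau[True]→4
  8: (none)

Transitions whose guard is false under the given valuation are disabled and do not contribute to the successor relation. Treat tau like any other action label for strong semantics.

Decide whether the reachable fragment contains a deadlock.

R = {0,4,6,7,8}
  0: b→6  [1 exit(s)]
  4: ∅  [deadlock]
  6: a→7  tau→8  [2 exit(s)]
  7: tau→4  [1 exit(s)]
  8: ∅  [deadlock]
witness 4: b·a·tau

Answer: DEADLOCK at state 4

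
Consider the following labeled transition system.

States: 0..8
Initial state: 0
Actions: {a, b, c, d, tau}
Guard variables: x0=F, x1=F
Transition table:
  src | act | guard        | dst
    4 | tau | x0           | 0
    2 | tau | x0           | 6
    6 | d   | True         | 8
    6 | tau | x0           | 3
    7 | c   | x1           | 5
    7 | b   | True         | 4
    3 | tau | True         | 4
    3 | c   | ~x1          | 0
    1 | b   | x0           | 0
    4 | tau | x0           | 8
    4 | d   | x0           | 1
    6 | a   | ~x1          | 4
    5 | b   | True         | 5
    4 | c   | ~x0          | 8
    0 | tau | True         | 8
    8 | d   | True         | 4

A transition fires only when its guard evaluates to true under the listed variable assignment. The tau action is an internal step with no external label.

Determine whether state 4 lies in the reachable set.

Answer: REACHABLE

Working:
Guard filter leaves 9 enabled edge(s).
Layer 0: {0}
Layer 1: {8}  now seen {0,8}
Layer 2: {4}  now seen {0,4,8}
R = {0,4,8}
Path to 4: tau·d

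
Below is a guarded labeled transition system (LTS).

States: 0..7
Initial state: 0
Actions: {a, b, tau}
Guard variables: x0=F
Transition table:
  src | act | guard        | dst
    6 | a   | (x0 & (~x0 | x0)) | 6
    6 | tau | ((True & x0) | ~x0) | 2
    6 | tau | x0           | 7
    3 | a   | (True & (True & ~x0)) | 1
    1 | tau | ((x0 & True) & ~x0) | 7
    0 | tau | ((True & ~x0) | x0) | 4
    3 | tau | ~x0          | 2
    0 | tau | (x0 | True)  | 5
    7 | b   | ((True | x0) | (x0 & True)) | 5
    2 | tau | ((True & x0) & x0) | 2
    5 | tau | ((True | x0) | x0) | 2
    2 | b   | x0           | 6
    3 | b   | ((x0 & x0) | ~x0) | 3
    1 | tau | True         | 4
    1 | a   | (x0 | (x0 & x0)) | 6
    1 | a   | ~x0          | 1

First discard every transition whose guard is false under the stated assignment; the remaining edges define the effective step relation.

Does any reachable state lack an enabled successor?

R = {0,2,4,5}
  0: tau→4  tau→5  [deg 2]
  2: ∅  [deadlock]
  4: ∅  [deadlock]
  5: tau→2  [deg 1]
witness 2: tau·tau

Answer: DEADLOCK at state 2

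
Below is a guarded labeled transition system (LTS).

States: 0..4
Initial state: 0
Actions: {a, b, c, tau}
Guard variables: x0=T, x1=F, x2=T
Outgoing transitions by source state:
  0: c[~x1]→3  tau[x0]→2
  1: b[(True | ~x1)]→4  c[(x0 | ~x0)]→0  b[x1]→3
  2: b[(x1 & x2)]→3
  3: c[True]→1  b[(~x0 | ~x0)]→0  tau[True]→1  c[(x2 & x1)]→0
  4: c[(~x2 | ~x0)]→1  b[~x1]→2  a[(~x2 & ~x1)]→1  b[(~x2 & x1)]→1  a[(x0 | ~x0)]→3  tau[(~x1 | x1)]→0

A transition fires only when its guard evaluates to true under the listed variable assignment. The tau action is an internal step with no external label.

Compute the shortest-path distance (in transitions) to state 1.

Layered search for 1:
  L0 = {0}
  L1 = {2,3}
  L2 = {1}
1 enters at depth 2; path c·c

Answer: 2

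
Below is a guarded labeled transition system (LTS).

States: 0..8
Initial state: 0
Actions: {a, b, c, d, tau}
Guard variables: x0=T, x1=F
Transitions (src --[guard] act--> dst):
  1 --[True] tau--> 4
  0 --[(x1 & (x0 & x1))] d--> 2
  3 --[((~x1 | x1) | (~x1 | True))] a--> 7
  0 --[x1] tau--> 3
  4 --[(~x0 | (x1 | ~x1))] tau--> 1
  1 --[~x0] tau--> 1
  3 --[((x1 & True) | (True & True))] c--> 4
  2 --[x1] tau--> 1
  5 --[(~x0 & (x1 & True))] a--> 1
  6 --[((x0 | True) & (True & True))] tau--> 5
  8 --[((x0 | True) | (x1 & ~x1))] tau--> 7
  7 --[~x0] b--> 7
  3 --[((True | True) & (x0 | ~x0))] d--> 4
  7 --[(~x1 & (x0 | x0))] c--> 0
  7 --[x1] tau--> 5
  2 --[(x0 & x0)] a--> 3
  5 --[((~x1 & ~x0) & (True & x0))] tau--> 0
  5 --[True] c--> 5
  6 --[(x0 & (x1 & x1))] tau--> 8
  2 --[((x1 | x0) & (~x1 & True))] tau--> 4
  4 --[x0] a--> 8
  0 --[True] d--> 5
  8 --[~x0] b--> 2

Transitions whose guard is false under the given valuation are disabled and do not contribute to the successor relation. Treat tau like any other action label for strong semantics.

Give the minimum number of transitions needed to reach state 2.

Layered search for 2:
  depth 0: {0}
  depth 1: {5}
2 never appears.

Answer: UNREACHABLE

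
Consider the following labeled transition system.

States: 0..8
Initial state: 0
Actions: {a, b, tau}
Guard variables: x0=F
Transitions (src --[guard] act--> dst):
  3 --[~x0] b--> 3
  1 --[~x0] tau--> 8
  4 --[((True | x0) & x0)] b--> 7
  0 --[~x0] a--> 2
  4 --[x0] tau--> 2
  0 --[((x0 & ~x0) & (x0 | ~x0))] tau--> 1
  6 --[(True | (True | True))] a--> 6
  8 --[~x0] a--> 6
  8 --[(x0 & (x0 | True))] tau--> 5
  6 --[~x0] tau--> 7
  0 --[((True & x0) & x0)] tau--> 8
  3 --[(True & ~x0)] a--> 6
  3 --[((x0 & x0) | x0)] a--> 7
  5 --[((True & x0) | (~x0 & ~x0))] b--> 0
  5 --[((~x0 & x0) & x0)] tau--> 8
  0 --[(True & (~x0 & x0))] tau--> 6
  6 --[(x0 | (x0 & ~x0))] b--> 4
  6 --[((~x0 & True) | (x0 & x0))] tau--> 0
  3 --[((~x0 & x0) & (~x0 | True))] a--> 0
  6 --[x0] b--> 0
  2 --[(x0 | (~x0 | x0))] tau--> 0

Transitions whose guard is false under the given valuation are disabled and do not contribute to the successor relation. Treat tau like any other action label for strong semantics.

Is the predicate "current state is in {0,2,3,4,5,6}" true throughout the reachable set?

Safe = {0,2,3,4,5,6}
Reachable = {0,2}
  0: ✓
  2: ✓

Answer: INVARIANT HOLDS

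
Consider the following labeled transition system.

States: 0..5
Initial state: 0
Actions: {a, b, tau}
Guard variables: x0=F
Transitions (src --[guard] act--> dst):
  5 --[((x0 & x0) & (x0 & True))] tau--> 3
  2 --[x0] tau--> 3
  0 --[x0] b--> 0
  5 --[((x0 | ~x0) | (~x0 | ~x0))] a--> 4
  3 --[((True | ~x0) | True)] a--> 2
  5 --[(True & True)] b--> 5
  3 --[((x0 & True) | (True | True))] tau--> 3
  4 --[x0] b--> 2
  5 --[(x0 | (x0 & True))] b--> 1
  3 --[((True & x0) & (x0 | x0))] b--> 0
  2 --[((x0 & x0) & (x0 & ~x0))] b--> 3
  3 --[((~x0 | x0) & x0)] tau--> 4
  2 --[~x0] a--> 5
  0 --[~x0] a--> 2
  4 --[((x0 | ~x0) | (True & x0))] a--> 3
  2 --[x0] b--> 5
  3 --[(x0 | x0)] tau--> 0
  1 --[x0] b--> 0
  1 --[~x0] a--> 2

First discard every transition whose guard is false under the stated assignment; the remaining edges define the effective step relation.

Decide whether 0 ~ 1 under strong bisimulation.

Bisimulation quotient by refinement:
  P[0] = {{0,1,2,3,4,5}}
  P[1] = {{0,1,2,4},{3},{5}}
  P[2] = {{0,1},{2},{3},{4},{5}}
5 equivalence class(es) (converged in 3)
class of 0: {0,1}; class of 1: {0,1}

Answer: BISIMILAR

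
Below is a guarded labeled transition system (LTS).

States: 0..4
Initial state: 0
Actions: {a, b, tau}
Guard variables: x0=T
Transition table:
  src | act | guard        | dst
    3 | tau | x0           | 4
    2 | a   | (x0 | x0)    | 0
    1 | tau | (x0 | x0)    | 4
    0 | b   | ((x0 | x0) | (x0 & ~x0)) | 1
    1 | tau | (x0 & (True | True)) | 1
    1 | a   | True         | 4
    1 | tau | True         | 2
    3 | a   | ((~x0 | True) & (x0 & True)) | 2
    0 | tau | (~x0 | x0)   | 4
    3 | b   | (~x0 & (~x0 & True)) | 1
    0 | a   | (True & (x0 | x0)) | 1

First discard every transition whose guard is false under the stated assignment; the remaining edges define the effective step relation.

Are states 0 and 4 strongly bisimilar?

Bisimulation quotient by refinement:
  round 0: {{0,1,2,3,4}}
  round 1: {{0},{1,3},{2},{4}}
  round 2: {{0},{1},{2},{3},{4}}
Fixed point at round 3; 5 class(es).
0∈{0}, 4∈{4}

Answer: NOT BISIMILAR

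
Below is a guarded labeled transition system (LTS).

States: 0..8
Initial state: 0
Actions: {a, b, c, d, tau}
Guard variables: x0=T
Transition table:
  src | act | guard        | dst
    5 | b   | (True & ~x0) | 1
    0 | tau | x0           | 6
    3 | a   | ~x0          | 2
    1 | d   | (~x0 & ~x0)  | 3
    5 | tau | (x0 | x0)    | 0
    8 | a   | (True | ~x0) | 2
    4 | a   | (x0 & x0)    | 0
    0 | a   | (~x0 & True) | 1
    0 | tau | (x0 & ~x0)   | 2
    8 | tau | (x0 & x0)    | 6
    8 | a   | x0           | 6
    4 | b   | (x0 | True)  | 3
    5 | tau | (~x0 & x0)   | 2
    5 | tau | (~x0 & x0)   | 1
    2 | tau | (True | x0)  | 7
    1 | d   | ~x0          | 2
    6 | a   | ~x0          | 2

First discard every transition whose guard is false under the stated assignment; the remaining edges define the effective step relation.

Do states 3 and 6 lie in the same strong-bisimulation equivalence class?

Bisimulation quotient by refinement:
  round 0: {{0,1,2,3,4,5,6,7,8}}
  round 1: {{0,2,5},{1,3,6,7},{4},{8}}
  round 2: {{0,2},{1,3,6,7},{4},{5},{8}}
Fixed point at round 3; 5 class(es).
3∈{1,3,6,7}, 6∈{1,3,6,7}

Answer: BISIMILAR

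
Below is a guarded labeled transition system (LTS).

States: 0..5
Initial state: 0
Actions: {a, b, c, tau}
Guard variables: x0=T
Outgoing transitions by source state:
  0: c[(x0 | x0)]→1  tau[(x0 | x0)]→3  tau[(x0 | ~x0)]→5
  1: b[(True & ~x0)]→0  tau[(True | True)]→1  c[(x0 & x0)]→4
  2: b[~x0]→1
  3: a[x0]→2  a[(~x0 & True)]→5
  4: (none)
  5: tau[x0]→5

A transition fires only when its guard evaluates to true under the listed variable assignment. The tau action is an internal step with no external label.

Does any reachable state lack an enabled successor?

Answer: DEADLOCK at state 2

Working:
Reach set: {0,1,2,3,4,5}
  0: c→1  tau→3  tau→5  [3 out]
  1: c→4  tau→1  [2 out]
  2: ∅  [no exit]
  3: a→2  [1 out]
  4: ∅  [no exit]
  5: tau→5  [1 out]
witness 2: tau·a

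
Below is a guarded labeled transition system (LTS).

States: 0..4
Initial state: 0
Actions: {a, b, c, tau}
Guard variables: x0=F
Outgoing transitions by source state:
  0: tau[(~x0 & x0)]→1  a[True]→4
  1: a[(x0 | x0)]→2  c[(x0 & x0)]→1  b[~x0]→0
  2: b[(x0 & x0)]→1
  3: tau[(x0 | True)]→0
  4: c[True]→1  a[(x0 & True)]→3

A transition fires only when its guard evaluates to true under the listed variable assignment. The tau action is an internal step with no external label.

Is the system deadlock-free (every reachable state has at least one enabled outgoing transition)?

Answer: DEADLOCK-FREE

Trace:
Reach set: {0,1,4}
  0: a→4  [1 exit(s)]
  1: b→0  [1 exit(s)]
  4: c→1  [1 exit(s)]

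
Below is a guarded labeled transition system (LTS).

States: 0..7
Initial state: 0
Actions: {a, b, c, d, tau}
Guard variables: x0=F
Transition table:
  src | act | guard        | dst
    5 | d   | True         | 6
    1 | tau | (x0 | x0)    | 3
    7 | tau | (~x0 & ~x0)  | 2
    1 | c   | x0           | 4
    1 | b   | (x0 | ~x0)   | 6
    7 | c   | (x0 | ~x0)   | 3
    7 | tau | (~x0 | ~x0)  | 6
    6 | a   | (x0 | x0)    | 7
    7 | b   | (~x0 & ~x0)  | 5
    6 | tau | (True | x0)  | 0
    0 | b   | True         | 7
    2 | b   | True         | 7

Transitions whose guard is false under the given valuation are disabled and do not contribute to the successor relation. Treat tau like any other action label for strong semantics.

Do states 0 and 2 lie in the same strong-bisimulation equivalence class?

Answer: BISIMILAR

Analysis:
Compute ~ classes (split until stable):
  P[0] = {{0,1,2,3,4,5,6,7}}
  P[1] = {{0,1,2},{3,4},{5},{6},{7}}
  P[2] = {{0,2},{1},{3,4},{5},{6},{7}}
stable after 3 split(s): 6 block(s)
class of 0: {0,2}; class of 2: {0,2}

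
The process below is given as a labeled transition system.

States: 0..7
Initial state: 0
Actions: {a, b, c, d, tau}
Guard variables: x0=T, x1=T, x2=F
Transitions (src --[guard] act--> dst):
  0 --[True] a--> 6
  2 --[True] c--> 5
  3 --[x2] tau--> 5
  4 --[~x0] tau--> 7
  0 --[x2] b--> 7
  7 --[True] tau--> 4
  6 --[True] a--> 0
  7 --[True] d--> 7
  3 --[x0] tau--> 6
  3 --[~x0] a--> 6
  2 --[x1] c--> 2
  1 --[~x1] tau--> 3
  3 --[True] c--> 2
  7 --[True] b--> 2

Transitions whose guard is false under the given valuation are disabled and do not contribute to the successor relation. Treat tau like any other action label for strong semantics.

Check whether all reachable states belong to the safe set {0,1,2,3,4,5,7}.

Allowed set {0,1,2,3,4,5,7}
Reachable = {0,6}
  0: ✓
  6: ✗ unsafe
counterexample path to 6: a

Answer: INVARIANT VIOLATED at state 6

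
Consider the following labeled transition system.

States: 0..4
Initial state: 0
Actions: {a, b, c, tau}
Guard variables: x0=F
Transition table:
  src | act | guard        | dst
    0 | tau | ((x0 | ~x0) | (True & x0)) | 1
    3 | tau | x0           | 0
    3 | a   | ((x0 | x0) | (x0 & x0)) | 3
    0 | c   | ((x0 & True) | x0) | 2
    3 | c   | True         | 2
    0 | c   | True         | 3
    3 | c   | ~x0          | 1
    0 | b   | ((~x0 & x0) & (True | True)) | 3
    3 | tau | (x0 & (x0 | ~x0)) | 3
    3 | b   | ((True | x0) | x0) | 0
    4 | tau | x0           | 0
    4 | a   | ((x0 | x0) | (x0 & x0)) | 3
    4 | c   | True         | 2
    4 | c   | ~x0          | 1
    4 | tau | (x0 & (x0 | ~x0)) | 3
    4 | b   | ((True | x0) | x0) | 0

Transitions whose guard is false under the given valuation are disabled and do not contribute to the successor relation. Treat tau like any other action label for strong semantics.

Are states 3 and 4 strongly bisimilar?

Answer: BISIMILAR

Trace:
Compute ~ classes (split until stable):
  round 0: {{0,1,2,3,4}}
  round 1: {{0},{1,2},{3,4}}
Fixed point at round 2; 3 class(es).
3∈{3,4}, 4∈{3,4}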